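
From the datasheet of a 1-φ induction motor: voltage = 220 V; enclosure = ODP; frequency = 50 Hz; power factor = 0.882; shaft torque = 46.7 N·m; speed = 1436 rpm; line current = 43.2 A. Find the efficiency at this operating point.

ω = 2π × 1436/60 = 150.4 rad/s; P_out = τω = 46.7 × 150.4 = 7024 W
P_in = V·I·cosφ = 220 × 43.2 × 0.882 = 8383 W
η = P_out / P_in = 7024 / 8383 = 0.838 = 83.8%

83.8 %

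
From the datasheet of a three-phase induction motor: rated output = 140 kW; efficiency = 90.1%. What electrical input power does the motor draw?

P_out = 140000 W
P_in = P_out/η = 140000/0.901 = 155383 W = 155 kW

155 kW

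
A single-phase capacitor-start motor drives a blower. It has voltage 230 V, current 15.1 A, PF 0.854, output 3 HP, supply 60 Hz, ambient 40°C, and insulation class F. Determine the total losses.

728 W

P_in = V·I·cosφ = 230×15.1×0.854 = 2966 W
P_out = 3×746 = 2238 W
Losses = P_in − P_out = 2966 − 2238 = 728 W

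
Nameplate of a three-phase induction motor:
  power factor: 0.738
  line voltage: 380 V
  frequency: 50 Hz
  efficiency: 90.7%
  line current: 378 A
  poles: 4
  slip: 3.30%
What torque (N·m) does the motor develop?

1100 N·m

P_in = √3·V·I·cosφ = 1.732 × 380 × 378 × 0.738 = 183603 W
P_out = η·P_in = 0.907 × 183603 = 166528 W
n_s = 120×50/4 = 1500 rpm; n = 1500×(1−0.033) = 1451 rpm
ω = 2π×1451/60 = 151.9 rad/s
τ = P_out/ω = 166528/151.9 = 1100 N·m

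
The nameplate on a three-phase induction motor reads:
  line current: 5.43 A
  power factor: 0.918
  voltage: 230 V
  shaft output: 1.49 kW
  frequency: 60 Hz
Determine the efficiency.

75.0 %

P_out = 1.49 kW = 1490 W
P_in = √3·V_L·I_L·cosφ = 1.732 × 230 × 5.43 × 0.918 = 1986 W
η = P_out / P_in = 1490 / 1986 = 0.750 = 75.0%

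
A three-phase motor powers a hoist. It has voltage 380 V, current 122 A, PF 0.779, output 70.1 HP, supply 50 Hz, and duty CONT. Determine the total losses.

P_in = √3·V·I·cosφ = 1.732×380×122×0.779 = 62550 W
P_out = 70.1×746 = 52295 W
Losses = P_in − P_out = 62550 − 52295 = 10255 W

10300 W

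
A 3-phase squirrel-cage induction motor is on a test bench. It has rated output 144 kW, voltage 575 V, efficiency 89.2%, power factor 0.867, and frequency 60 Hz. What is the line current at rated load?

187 A

P_out = 144 kW = 144000 W
P_in = P_out / η = 144000 / 0.892 = 161435 W
I_L = P_in / (√3·V_L·cosφ) = 161435 / (1.732 × 575 × 0.867) = 187 A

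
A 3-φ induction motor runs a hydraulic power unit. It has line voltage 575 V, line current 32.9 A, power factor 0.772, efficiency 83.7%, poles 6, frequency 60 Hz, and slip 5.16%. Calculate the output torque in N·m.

P_in = √3·V·I·cosφ = 1.732 × 575 × 32.9 × 0.772 = 25295 W
P_out = η·P_in = 0.837 × 25295 = 21172 W
n_s = 120×60/6 = 1200 rpm; n = 1200×(1−0.0516) = 1138 rpm
ω = 2π×1138/60 = 119.2 rad/s
τ = P_out/ω = 21172/119.2 = 178 N·m

178 N·m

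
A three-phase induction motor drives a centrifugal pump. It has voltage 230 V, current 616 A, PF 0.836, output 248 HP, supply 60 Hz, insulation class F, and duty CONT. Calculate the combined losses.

20100 W

P_in = √3·V·I·cosφ = 1.732×230×616×0.836 = 205146 W
P_out = 248×746 = 185008 W
Losses = P_in − P_out = 205146 − 185008 = 20138 W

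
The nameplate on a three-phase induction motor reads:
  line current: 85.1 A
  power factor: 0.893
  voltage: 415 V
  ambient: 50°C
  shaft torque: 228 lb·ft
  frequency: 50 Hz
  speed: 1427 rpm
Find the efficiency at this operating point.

τ = 228 lb·ft × 1.356 = 309.2 N·m
ω = 2π × 1427/60 = 149.4 rad/s; P_out = τω = 309.2 × 149.4 = 46194 W
P_in = √3·V_L·I_L·cosφ = 1.732 × 415 × 85.1 × 0.893 = 54623 W
η = P_out / P_in = 46194 / 54623 = 0.846 = 84.6%

84.6 %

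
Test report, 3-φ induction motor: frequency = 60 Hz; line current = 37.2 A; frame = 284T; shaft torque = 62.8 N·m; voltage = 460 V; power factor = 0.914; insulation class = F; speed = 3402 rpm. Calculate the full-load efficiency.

ω = 2π × 3402/60 = 356.3 rad/s; P_out = τω = 62.8 × 356.3 = 22376 W
P_in = √3·V_L·I_L·cosφ = 1.732 × 460 × 37.2 × 0.914 = 27089 W
η = P_out / P_in = 22376 / 27089 = 0.826 = 82.6%

82.6 %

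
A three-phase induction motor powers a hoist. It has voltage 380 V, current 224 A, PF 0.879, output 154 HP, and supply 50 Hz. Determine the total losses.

14.7 kW

P_in = √3·V·I·cosφ = 1.732×380×224×0.879 = 129589 W
P_out = 154×746 = 114884 W
Losses = P_in − P_out = 129589 − 114884 = 14705 W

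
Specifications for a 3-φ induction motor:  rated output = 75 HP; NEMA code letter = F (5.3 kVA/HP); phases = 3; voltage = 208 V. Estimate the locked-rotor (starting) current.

S_LR = 5.3 × 75 = 397.5 kVA
I_LR = S_LR/(√3·V_L) = 397500/(1.732×208) = 1100 A

1100 A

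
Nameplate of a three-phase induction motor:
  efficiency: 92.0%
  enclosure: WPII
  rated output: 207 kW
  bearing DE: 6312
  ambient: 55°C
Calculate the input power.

225 kW

P_out = 207000 W
P_in = P_out/η = 207000/0.92 = 225000 W = 225 kW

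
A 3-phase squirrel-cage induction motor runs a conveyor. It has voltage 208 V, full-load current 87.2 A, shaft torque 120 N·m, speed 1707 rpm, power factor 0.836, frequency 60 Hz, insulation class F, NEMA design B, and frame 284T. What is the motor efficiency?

ω = 2π × 1707/60 = 178.8 rad/s; P_out = τω = 120 × 178.8 = 21456 W
P_in = √3·V_L·I_L·cosφ = 1.732 × 208 × 87.2 × 0.836 = 26262 W
η = P_out / P_in = 21456 / 26262 = 0.817 = 81.7%

81.7 %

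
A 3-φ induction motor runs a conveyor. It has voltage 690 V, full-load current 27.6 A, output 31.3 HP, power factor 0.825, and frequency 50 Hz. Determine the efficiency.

P_out = 31.3 × 746 = 23350 W
P_in = √3·V_L·I_L·cosφ = 1.732 × 690 × 27.6 × 0.825 = 27212 W
η = P_out / P_in = 23350 / 27212 = 0.858 = 85.8%

85.8 %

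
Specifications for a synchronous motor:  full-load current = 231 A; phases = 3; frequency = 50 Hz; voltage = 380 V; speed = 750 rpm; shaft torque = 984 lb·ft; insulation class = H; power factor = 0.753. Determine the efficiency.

τ = 984 lb·ft × 1.356 = 1334 N·m
ω = 2π × 750/60 = 78.54 rad/s; P_out = τω = 1334 × 78.54 = 104772 W
P_in = √3·V_L·I_L·cosφ = 1.732 × 380 × 231 × 0.753 = 114482 W
η = P_out / P_in = 104772 / 114482 = 0.915 = 91.5%

91.5 %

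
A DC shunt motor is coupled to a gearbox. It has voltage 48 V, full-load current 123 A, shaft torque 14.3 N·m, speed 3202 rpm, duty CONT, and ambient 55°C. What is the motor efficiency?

81.2 %

ω = 2π × 3202/60 = 335.3 rad/s; P_out = τω = 14.3 × 335.3 = 4795 W
P_in = V·I = 48 × 123 = 5904 W
η = P_out / P_in = 4795 / 5904 = 0.812 = 81.2%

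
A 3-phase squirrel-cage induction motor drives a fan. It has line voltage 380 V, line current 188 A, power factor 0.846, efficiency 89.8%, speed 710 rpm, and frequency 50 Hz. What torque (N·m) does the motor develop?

1260 N·m

P_in = √3·V·I·cosφ = 1.732 × 380 × 188 × 0.846 = 104679 W
P_out = η·P_in = 0.898 × 104679 = 94002 W
n = 710 rpm
ω = 2π×710/60 = 74.35 rad/s
τ = P_out/ω = 94002/74.35 = 1260 N·m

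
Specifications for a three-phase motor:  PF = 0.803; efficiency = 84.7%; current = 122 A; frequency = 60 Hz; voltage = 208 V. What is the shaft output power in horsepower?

40.1 HP

P_in = √3·V·I·cosφ = 1.732 × 208 × 122 × 0.803 = 35293 W
P_out = η·P_in = 0.847 × 35293 = 29893 W
= 29893/746 = 40.1 HP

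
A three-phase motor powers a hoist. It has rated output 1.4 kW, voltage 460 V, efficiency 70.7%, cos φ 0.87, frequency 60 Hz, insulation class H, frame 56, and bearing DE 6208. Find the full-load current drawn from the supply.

2.86 A

P_out = 1.4 kW = 1400 W
P_in = P_out / η = 1400 / 0.707 = 1980 W
I_L = P_in / (√3·V_L·cosφ) = 1980 / (1.732 × 460 × 0.87) = 2.86 A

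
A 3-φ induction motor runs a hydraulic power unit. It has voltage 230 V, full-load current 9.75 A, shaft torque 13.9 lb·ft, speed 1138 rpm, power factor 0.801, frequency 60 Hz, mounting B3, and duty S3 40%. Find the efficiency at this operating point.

τ = 13.9 lb·ft × 1.356 = 18.85 N·m
ω = 2π × 1138/60 = 119.2 rad/s; P_out = τω = 18.85 × 119.2 = 2247 W
P_in = √3·V_L·I_L·cosφ = 1.732 × 230 × 9.75 × 0.801 = 3111 W
η = P_out / P_in = 2247 / 3111 = 0.722 = 72.2%

72.2 %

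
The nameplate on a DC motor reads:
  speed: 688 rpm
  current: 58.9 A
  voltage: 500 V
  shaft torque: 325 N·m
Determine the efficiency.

79.5 %

ω = 2π × 688/60 = 72.05 rad/s; P_out = τω = 325 × 72.05 = 23416 W
P_in = V·I = 500 × 58.9 = 29450 W
η = P_out / P_in = 23416 / 29450 = 0.795 = 79.5%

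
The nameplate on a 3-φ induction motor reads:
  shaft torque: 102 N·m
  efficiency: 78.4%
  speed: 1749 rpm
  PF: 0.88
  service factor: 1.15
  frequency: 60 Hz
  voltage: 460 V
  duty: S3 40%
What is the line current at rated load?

34 A

ω = 2π×1749/60 = 183.2 rad/s; P_out = τω = 102 × 183.2 = 18686 W
P_in = P_out / η = 18686 / 0.784 = 23834 W
I_L = P_in / (√3·V_L·cosφ) = 23834 / (1.732 × 460 × 0.88) = 34 A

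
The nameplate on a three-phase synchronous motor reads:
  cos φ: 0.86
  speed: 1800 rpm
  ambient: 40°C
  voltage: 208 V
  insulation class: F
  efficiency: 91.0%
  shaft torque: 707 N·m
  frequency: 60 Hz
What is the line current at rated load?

ω = 2π×1800/60 = 188.5 rad/s; P_out = τω = 707 × 188.5 = 133270 W
P_in = P_out / η = 133270 / 0.910 = 146451 W
I_L = P_in / (√3·V_L·cosφ) = 146451 / (1.732 × 208 × 0.86) = 473 A

473 A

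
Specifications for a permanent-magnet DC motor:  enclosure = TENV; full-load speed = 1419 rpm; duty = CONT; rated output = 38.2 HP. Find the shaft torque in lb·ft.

P_out = 38.2 × 746 = 28497 W
ω = 2π × 1419/60 = 148.6 rad/s
τ = P_out/ω = 28497/148.6 = 191.8 N·m
In lb·ft: 191.8/1.356 = 141 lb·ft

141 lb·ft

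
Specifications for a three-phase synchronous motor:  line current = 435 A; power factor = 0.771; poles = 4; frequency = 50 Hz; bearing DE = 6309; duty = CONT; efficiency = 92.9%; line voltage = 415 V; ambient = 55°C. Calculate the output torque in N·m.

1430 N·m

P_in = √3·V·I·cosφ = 1.732 × 415 × 435 × 0.771 = 241068 W
P_out = η·P_in = 0.929 × 241068 = 223952 W
n = n_s = 120×50/4 = 1500 rpm (synchronous)
ω = 2π×1500/60 = 157.1 rad/s
τ = P_out/ω = 223952/157.1 = 1430 N·m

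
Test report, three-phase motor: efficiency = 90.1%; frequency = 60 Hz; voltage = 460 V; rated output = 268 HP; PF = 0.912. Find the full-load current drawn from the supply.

P_out = 268 × 746 = 199928 W
P_in = P_out / η = 199928 / 0.901 = 221896 W
I_L = P_in / (√3·V_L·cosφ) = 221896 / (1.732 × 460 × 0.912) = 305 A

305 A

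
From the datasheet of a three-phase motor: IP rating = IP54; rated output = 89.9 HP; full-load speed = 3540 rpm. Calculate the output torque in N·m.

181 N·m

P_out = 89.9 × 746 = 67065 W
ω = 2π × 3540/60 = 370.7 rad/s
τ = P_out/ω = 67065/370.7 = 181 N·m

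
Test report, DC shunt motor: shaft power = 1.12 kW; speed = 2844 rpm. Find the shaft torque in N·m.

ω = 2π × 2844/60 = 297.8 rad/s
τ = P/ω = 1120/297.8 = 3.76 N·m

3.76 N·m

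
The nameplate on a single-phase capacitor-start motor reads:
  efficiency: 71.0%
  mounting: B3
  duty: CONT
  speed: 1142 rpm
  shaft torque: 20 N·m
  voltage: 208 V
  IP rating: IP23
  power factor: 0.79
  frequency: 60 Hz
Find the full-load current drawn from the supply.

20.5 A

ω = 2π×1142/60 = 119.6 rad/s; P_out = τω = 20 × 119.6 = 2392 W
P_in = P_out / η = 2392 / 0.710 = 3369 W
I = P_in / (V·cosφ) = 3369 / (208 × 0.79) = 20.5 A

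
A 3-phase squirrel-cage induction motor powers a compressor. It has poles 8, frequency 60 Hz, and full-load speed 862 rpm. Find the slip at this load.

n_s = 120f/p = 120×60/8 = 900 rpm
s = (n_s − n)/n_s = (900 − 862)/900 = 0.0422

4.22 %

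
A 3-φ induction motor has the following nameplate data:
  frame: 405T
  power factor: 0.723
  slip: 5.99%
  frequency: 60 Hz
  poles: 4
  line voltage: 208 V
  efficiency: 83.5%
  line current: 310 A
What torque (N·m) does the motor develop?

P_in = √3·V·I·cosφ = 1.732 × 208 × 310 × 0.723 = 80744 W
P_out = η·P_in = 0.835 × 80744 = 67421 W
n_s = 120×60/4 = 1800 rpm; n = 1800×(1−0.0599) = 1692 rpm
ω = 2π×1692/60 = 177.2 rad/s
τ = P_out/ω = 67421/177.2 = 380 N·m

380 N·m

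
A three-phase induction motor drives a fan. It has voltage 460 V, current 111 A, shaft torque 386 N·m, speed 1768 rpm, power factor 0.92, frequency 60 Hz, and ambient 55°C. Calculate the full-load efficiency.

ω = 2π × 1768/60 = 185.1 rad/s; P_out = τω = 386 × 185.1 = 71449 W
P_in = √3·V_L·I_L·cosφ = 1.732 × 460 × 111 × 0.92 = 81361 W
η = P_out / P_in = 71449 / 81361 = 0.878 = 87.8%

87.8 %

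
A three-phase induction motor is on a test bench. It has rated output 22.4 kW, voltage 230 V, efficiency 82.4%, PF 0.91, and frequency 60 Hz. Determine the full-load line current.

75 A

P_out = 22.4 kW = 22400 W
P_in = P_out / η = 22400 / 0.824 = 27184 W
I_L = P_in / (√3·V_L·cosφ) = 27184 / (1.732 × 230 × 0.91) = 75 A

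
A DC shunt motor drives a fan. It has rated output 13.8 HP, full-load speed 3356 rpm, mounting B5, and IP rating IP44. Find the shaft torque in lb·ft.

21.6 lb·ft

P_out = 13.8 × 746 = 10295 W
ω = 2π × 3356/60 = 351.4 rad/s
τ = P_out/ω = 10295/351.4 = 29.3 N·m
In lb·ft: 29.3/1.356 = 21.6 lb·ft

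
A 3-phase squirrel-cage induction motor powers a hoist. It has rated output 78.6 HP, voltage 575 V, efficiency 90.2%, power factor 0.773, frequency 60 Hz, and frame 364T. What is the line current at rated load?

84.4 A

P_out = 78.6 × 746 = 58636 W
P_in = P_out / η = 58636 / 0.902 = 65007 W
I_L = P_in / (√3·V_L·cosφ) = 65007 / (1.732 × 575 × 0.773) = 84.4 A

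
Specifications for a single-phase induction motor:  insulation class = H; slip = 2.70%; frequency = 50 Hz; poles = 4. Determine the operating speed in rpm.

1460 rpm

n_s = 120f/p = 120×50/4 = 1500 rpm
n = n_s(1 − s) = 1500 × (1 − 0.027) = 1460 rpm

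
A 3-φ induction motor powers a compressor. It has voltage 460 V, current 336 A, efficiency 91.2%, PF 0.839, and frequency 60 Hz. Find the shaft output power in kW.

P_in = √3·V·I·cosφ = 1.732 × 460 × 336 × 0.839 = 224599 W
P_out = η·P_in = 0.912 × 224599 = 204834 W

205 kW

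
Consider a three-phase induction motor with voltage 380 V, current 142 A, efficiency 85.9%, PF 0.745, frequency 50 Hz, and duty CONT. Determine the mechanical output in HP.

80.2 HP

P_in = √3·V·I·cosφ = 1.732 × 380 × 142 × 0.745 = 69627 W
P_out = η·P_in = 0.859 × 69627 = 59810 W
= 59810/746 = 80.2 HP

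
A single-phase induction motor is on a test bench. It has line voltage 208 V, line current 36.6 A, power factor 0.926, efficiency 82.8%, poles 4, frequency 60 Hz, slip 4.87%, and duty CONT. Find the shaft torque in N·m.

P_in = V·I·cosφ = 208 × 36.6 × 0.926 = 7049 W
P_out = η·P_in = 0.828 × 7049 = 5837 W
n_s = 120×60/4 = 1800 rpm; n = 1800×(1−0.0487) = 1712 rpm
ω = 2π×1712/60 = 179.3 rad/s
τ = P_out/ω = 5837/179.3 = 32.6 N·m

32.6 N·m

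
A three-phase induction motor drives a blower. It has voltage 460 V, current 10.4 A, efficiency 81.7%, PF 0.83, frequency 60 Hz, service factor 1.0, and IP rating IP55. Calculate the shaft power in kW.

P_in = √3·V·I·cosφ = 1.732 × 460 × 10.4 × 0.83 = 6877 W
P_out = η·P_in = 0.817 × 6877 = 5619 W

5.62 kW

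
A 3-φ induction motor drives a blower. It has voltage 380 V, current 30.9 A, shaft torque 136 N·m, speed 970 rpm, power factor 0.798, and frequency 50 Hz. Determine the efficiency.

85.1 %

ω = 2π × 970/60 = 101.6 rad/s; P_out = τω = 136 × 101.6 = 13818 W
P_in = √3·V_L·I_L·cosφ = 1.732 × 380 × 30.9 × 0.798 = 16229 W
η = P_out / P_in = 13818 / 16229 = 0.851 = 85.1%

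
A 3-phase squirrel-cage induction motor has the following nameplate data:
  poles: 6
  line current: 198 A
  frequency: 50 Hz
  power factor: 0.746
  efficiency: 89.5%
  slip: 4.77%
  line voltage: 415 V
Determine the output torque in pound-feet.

703 lb·ft

P_in = √3·V·I·cosφ = 1.732 × 415 × 198 × 0.746 = 106170 W
P_out = η·P_in = 0.895 × 106170 = 95022 W
n_s = 120×50/6 = 1000 rpm; n = 1000×(1−0.0477) = 952 rpm
ω = 2π×952/60 = 99.69 rad/s
τ = P_out/ω = 95022/99.69 = 953.2 N·m
In lb·ft: 953.2/1.356 = 703 lb·ft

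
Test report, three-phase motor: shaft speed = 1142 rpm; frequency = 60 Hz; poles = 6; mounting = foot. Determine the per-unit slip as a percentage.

4.83 %

n_s = 120f/p = 120×60/6 = 1200 rpm
s = (n_s − n)/n_s = (1200 − 1142)/1200 = 0.0483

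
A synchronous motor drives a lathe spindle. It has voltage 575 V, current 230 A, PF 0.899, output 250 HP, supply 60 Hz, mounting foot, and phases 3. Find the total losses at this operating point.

19.4 kW

P_in = √3·V·I·cosφ = 1.732×575×230×0.899 = 205922 W
P_out = 250×746 = 186500 W
Losses = P_in − P_out = 205922 − 186500 = 19422 W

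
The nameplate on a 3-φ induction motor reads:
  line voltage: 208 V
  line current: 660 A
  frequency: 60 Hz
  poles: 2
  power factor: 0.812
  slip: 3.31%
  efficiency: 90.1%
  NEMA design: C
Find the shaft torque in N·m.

477 N·m

P_in = √3·V·I·cosφ = 1.732 × 208 × 660 × 0.812 = 193068 W
P_out = η·P_in = 0.901 × 193068 = 173954 W
n_s = 120×60/2 = 3600 rpm; n = 3600×(1−0.0331) = 3481 rpm
ω = 2π×3481/60 = 364.5 rad/s
τ = P_out/ω = 173954/364.5 = 477 N·m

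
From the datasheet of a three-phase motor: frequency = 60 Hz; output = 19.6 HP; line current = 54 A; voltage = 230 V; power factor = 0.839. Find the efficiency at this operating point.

81.0 %

P_out = 19.6 × 746 = 14622 W
P_in = √3·V_L·I_L·cosφ = 1.732 × 230 × 54 × 0.839 = 18048 W
η = P_out / P_in = 14622 / 18048 = 0.810 = 81.0%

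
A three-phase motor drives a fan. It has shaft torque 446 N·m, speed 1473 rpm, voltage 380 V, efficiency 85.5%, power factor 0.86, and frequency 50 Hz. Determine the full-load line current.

ω = 2π×1473/60 = 154.3 rad/s; P_out = τω = 446 × 154.3 = 68818 W
P_in = P_out / η = 68818 / 0.855 = 80489 W
I_L = P_in / (√3·V_L·cosφ) = 80489 / (1.732 × 380 × 0.86) = 142 A

142 A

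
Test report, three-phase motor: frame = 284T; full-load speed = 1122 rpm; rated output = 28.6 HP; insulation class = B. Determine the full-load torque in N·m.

182 N·m

P_out = 28.6 × 746 = 21336 W
ω = 2π × 1122/60 = 117.5 rad/s
τ = P_out/ω = 21336/117.5 = 182 N·m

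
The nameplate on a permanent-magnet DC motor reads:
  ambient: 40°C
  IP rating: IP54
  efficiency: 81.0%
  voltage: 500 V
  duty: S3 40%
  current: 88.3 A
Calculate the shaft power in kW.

35.8 kW

P_in = V·I = 500 × 88.3 = 44150 W
P_out = η·P_in = 0.81 × 44150 = 35762 W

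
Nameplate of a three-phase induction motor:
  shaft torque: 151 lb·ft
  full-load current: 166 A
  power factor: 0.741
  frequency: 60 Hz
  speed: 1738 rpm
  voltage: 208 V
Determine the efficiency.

84.1 %

τ = 151 lb·ft × 1.356 = 204.8 N·m
ω = 2π × 1738/60 = 182 rad/s; P_out = τω = 204.8 × 182 = 37274 W
P_in = √3·V_L·I_L·cosφ = 1.732 × 208 × 166 × 0.741 = 44314 W
η = P_out / P_in = 37274 / 44314 = 0.841 = 84.1%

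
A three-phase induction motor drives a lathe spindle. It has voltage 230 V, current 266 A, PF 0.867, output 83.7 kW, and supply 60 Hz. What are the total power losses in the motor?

P_in = √3·V·I·cosφ = 1.732×230×266×0.867 = 91871 W
P_out = 83700 W
Losses = P_in − P_out = 91871 − 83700 = 8171 W

8.17 kW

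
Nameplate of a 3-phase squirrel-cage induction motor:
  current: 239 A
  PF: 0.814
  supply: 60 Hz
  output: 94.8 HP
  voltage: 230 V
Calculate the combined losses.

P_in = √3·V·I·cosφ = 1.732×230×239×0.814 = 77499 W
P_out = 94.8×746 = 70721 W
Losses = P_in − P_out = 77499 − 70721 = 6778 W

6780 W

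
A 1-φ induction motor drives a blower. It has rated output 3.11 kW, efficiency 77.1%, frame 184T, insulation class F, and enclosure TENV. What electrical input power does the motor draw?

4.03 kW

P_out = 3110 W
P_in = P_out/η = 3110/0.771 = 4034 W = 4.03 kW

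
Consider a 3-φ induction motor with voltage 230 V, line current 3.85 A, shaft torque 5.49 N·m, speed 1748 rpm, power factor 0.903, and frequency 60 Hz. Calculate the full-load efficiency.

ω = 2π × 1748/60 = 183.1 rad/s; P_out = τω = 5.49 × 183.1 = 1005 W
P_in = √3·V_L·I_L·cosφ = 1.732 × 230 × 3.85 × 0.903 = 1385 W
η = P_out / P_in = 1005 / 1385 = 0.726 = 72.6%

72.6 %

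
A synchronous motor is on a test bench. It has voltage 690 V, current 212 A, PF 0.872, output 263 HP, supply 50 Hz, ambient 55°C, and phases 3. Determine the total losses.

P_in = √3·V·I·cosφ = 1.732×690×212×0.872 = 220927 W
P_out = 263×746 = 196198 W
Losses = P_in − P_out = 220927 − 196198 = 24729 W

24.7 kW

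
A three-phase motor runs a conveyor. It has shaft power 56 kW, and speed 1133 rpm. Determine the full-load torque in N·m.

472 N·m

ω = 2π × 1133/60 = 118.6 rad/s
τ = P/ω = 56000/118.6 = 472 N·m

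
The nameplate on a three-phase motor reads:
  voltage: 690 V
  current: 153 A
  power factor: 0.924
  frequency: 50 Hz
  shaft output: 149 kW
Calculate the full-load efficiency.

P_out = 149 kW = 149000 W
P_in = √3·V_L·I_L·cosφ = 1.732 × 690 × 153 × 0.924 = 168951 W
η = P_out / P_in = 149000 / 168951 = 0.882 = 88.2%

88.2 %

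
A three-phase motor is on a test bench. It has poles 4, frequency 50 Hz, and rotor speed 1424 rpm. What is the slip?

n_s = 120f/p = 120×50/4 = 1500 rpm
s = (n_s − n)/n_s = (1500 − 1424)/1500 = 0.0507

5.07 %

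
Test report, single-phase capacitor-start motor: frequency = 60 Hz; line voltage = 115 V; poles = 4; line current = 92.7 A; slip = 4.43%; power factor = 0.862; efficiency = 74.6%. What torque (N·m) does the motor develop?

38.1 N·m

P_in = V·I·cosφ = 115 × 92.7 × 0.862 = 9189 W
P_out = η·P_in = 0.746 × 9189 = 6855 W
n_s = 120×60/4 = 1800 rpm; n = 1800×(1−0.0443) = 1720 rpm
ω = 2π×1720/60 = 180.1 rad/s
τ = P_out/ω = 6855/180.1 = 38.1 N·m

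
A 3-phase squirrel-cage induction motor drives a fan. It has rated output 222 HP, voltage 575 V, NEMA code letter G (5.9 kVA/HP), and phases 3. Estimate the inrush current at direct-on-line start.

S_LR = 5.9 × 222 = 1309.8 kVA
I_LR = S_LR/(√3·V_L) = 1309800/(1.732×575) = 1320 A

1320 A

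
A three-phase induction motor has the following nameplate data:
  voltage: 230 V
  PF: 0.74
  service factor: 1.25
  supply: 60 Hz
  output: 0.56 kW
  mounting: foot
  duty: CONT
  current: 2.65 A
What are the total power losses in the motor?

221 W

P_in = √3·V·I·cosφ = 1.732×230×2.65×0.74 = 781 W
P_out = 560 W
Losses = P_in − P_out = 781 − 560 = 221 W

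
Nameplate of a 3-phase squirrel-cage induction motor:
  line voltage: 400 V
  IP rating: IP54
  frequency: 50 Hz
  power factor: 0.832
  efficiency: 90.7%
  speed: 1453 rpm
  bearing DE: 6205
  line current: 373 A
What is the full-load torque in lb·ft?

P_in = √3·V·I·cosφ = 1.732 × 400 × 373 × 0.832 = 215001 W
P_out = η·P_in = 0.907 × 215001 = 195006 W
n = 1453 rpm
ω = 2π×1453/60 = 152.2 rad/s
τ = P_out/ω = 195006/152.2 = 1281 N·m
In lb·ft: 1281/1.356 = 945 lb·ft

945 lb·ft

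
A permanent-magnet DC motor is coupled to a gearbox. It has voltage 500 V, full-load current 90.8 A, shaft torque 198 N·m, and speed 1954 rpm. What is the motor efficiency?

89.2 %

ω = 2π × 1954/60 = 204.6 rad/s; P_out = τω = 198 × 204.6 = 40511 W
P_in = V·I = 500 × 90.8 = 45400 W
η = P_out / P_in = 40511 / 45400 = 0.892 = 89.2%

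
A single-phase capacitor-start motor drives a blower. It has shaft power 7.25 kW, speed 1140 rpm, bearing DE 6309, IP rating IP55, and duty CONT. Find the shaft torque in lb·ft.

ω = 2π × 1140/60 = 119.4 rad/s
τ = P/ω = 7250/119.4 = 60.72 N·m
In lb·ft: 60.72/1.356 = 44.8 lb·ft

44.8 lb·ft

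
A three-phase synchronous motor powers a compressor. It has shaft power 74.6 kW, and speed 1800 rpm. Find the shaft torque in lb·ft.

ω = 2π × 1800/60 = 188.5 rad/s
τ = P/ω = 74600/188.5 = 395.8 N·m
In lb·ft: 395.8/1.356 = 292 lb·ft

292 lb·ft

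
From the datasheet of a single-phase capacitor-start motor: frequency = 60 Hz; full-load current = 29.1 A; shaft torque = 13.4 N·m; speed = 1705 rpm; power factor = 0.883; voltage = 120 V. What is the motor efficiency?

77.6 %

ω = 2π × 1705/60 = 178.5 rad/s; P_out = τω = 13.4 × 178.5 = 2392 W
P_in = V·I·cosφ = 120 × 29.1 × 0.883 = 3083 W
η = P_out / P_in = 2392 / 3083 = 0.776 = 77.6%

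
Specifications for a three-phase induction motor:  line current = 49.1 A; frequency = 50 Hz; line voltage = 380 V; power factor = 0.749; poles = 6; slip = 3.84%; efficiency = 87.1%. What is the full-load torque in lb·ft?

154 lb·ft

P_in = √3·V·I·cosφ = 1.732 × 380 × 49.1 × 0.749 = 24204 W
P_out = η·P_in = 0.871 × 24204 = 21082 W
n_s = 120×50/6 = 1000 rpm; n = 1000×(1−0.0384) = 962 rpm
ω = 2π×962/60 = 100.7 rad/s
τ = P_out/ω = 21082/100.7 = 209.4 N·m
In lb·ft: 209.4/1.356 = 154 lb·ft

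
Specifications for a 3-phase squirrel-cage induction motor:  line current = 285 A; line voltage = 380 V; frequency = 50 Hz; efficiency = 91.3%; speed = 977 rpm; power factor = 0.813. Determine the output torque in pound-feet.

1000 lb·ft

P_in = √3·V·I·cosφ = 1.732 × 380 × 285 × 0.813 = 152499 W
P_out = η·P_in = 0.913 × 152499 = 139232 W
n = 977 rpm
ω = 2π×977/60 = 102.3 rad/s
τ = P_out/ω = 139232/102.3 = 1361 N·m
In lb·ft: 1361/1.356 = 1000 lb·ft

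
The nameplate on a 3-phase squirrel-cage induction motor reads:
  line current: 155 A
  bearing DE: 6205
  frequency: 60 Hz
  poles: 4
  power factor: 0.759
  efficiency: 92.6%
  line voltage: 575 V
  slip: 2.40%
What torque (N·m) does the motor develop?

P_in = √3·V·I·cosφ = 1.732 × 575 × 155 × 0.759 = 117163 W
P_out = η·P_in = 0.926 × 117163 = 108493 W
n_s = 120×60/4 = 1800 rpm; n = 1800×(1−0.024) = 1757 rpm
ω = 2π×1757/60 = 184 rad/s
τ = P_out/ω = 108493/184 = 590 N·m

590 N·m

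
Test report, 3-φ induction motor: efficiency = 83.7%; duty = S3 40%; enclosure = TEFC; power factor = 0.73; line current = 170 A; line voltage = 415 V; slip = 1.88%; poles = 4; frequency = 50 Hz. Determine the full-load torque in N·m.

P_in = √3·V·I·cosφ = 1.732 × 415 × 170 × 0.73 = 89201 W
P_out = η·P_in = 0.837 × 89201 = 74661 W
n_s = 120×50/4 = 1500 rpm; n = 1500×(1−0.0188) = 1472 rpm
ω = 2π×1472/60 = 154.1 rad/s
τ = P_out/ω = 74661/154.1 = 484 N·m

484 N·m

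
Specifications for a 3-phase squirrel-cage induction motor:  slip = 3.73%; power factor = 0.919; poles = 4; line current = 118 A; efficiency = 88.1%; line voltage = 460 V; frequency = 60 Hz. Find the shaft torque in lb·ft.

P_in = √3·V·I·cosφ = 1.732 × 460 × 118 × 0.919 = 86398 W
P_out = η·P_in = 0.881 × 86398 = 76117 W
n_s = 120×60/4 = 1800 rpm; n = 1800×(1−0.0373) = 1733 rpm
ω = 2π×1733/60 = 181.5 rad/s
τ = P_out/ω = 76117/181.5 = 419.4 N·m
In lb·ft: 419.4/1.356 = 309 lb·ft

309 lb·ft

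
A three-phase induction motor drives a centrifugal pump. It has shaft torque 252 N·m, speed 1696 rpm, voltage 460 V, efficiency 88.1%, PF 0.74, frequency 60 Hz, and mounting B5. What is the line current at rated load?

86.2 A

ω = 2π×1696/60 = 177.6 rad/s; P_out = τω = 252 × 177.6 = 44755 W
P_in = P_out / η = 44755 / 0.881 = 50800 W
I_L = P_in / (√3·V_L·cosφ) = 50800 / (1.732 × 460 × 0.74) = 86.2 A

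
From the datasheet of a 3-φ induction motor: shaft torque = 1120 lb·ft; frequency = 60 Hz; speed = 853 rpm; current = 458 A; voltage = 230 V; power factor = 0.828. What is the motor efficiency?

89.8 %

τ = 1120 lb·ft × 1.356 = 1519 N·m
ω = 2π × 853/60 = 89.33 rad/s; P_out = τω = 1519 × 89.33 = 135692 W
P_in = √3·V_L·I_L·cosφ = 1.732 × 230 × 458 × 0.828 = 151068 W
η = P_out / P_in = 135692 / 151068 = 0.898 = 89.8%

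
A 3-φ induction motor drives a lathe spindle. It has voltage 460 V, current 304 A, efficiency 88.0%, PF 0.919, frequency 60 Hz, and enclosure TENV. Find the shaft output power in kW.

196 kW

P_in = √3·V·I·cosφ = 1.732 × 460 × 304 × 0.919 = 222584 W
P_out = η·P_in = 0.88 × 222584 = 195874 W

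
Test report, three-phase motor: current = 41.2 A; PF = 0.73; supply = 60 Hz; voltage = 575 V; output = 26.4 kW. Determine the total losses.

3.55 kW

P_in = √3·V·I·cosφ = 1.732×575×41.2×0.73 = 29953 W
P_out = 26400 W
Losses = P_in − P_out = 29953 − 26400 = 3553 W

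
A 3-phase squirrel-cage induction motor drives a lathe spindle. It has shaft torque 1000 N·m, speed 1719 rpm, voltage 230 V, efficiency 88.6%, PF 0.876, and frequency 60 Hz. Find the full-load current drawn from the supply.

ω = 2π×1719/60 = 180 rad/s; P_out = τω = 1000 × 180 = 180000 W
P_in = P_out / η = 180000 / 0.886 = 203160 W
I_L = P_in / (√3·V_L·cosφ) = 203160 / (1.732 × 230 × 0.876) = 582 A

582 A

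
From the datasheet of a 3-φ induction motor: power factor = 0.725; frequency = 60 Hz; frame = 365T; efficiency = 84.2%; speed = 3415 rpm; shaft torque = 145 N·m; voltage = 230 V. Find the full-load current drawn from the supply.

ω = 2π×3415/60 = 357.6 rad/s; P_out = τω = 145 × 357.6 = 51852 W
P_in = P_out / η = 51852 / 0.842 = 61582 W
I_L = P_in / (√3·V_L·cosφ) = 61582 / (1.732 × 230 × 0.725) = 213 A

213 A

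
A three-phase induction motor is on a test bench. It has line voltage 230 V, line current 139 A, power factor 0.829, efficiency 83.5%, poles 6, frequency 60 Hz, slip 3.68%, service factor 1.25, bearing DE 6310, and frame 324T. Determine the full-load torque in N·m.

317 N·m

P_in = √3·V·I·cosφ = 1.732 × 230 × 139 × 0.829 = 45903 W
P_out = η·P_in = 0.835 × 45903 = 38329 W
n_s = 120×60/6 = 1200 rpm; n = 1200×(1−0.0368) = 1156 rpm
ω = 2π×1156/60 = 121.1 rad/s
τ = P_out/ω = 38329/121.1 = 317 N·m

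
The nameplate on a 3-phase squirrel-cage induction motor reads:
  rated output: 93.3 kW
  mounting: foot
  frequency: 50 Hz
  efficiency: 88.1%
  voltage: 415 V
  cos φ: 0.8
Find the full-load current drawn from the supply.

P_out = 93.3 kW = 93300 W
P_in = P_out / η = 93300 / 0.881 = 105902 W
I_L = P_in / (√3·V_L·cosφ) = 105902 / (1.732 × 415 × 0.8) = 184 A

184 A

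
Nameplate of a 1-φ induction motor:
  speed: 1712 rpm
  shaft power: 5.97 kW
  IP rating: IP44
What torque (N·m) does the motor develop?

ω = 2π × 1712/60 = 179.3 rad/s
τ = P/ω = 5970/179.3 = 33.3 N·m

33.3 N·m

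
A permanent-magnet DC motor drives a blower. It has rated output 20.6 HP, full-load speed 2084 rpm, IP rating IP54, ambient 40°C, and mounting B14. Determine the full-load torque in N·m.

P_out = 20.6 × 746 = 15368 W
ω = 2π × 2084/60 = 218.2 rad/s
τ = P_out/ω = 15368/218.2 = 70.4 N·m

70.4 N·m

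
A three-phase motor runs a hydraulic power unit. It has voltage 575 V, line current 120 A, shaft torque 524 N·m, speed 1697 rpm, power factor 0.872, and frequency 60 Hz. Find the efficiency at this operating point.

ω = 2π × 1697/60 = 177.7 rad/s; P_out = τω = 524 × 177.7 = 93115 W
P_in = √3·V_L·I_L·cosφ = 1.732 × 575 × 120 × 0.872 = 104211 W
η = P_out / P_in = 93115 / 104211 = 0.894 = 89.4%

89.4 %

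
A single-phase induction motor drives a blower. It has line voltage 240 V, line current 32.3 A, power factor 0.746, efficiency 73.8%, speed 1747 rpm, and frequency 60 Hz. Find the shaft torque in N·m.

23.3 N·m

P_in = V·I·cosφ = 240 × 32.3 × 0.746 = 5783 W
P_out = η·P_in = 0.738 × 5783 = 4268 W
n = 1747 rpm
ω = 2π×1747/60 = 182.9 rad/s
τ = P_out/ω = 4268/182.9 = 23.3 N·m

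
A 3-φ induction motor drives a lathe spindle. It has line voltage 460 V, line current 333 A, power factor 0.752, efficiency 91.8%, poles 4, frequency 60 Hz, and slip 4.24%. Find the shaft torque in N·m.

P_in = √3·V·I·cosφ = 1.732 × 460 × 333 × 0.752 = 199511 W
P_out = η·P_in = 0.918 × 199511 = 183151 W
n_s = 120×60/4 = 1800 rpm; n = 1800×(1−0.0424) = 1724 rpm
ω = 2π×1724/60 = 180.5 rad/s
τ = P_out/ω = 183151/180.5 = 1010 N·m

1010 N·m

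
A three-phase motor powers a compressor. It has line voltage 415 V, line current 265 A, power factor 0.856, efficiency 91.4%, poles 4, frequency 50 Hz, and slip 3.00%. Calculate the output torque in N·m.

P_in = √3·V·I·cosφ = 1.732 × 415 × 265 × 0.856 = 163048 W
P_out = η·P_in = 0.914 × 163048 = 149026 W
n_s = 120×50/4 = 1500 rpm; n = 1500×(1−0.03) = 1455 rpm
ω = 2π×1455/60 = 152.4 rad/s
τ = P_out/ω = 149026/152.4 = 978 N·m

978 N·m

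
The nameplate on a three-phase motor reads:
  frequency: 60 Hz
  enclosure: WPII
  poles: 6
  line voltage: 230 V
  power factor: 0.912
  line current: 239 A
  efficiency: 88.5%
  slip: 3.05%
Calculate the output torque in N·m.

631 N·m

P_in = √3·V·I·cosφ = 1.732 × 230 × 239 × 0.912 = 86830 W
P_out = η·P_in = 0.885 × 86830 = 76845 W
n_s = 120×60/6 = 1200 rpm; n = 1200×(1−0.0305) = 1163 rpm
ω = 2π×1163/60 = 121.8 rad/s
τ = P_out/ω = 76845/121.8 = 631 N·m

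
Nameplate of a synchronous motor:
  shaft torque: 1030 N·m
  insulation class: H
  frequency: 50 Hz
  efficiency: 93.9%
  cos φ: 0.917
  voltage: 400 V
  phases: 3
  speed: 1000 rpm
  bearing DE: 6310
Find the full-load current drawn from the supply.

ω = 2π×1000/60 = 104.7 rad/s; P_out = τω = 1030 × 104.7 = 107841 W
P_in = P_out / η = 107841 / 0.939 = 114847 W
I_L = P_in / (√3·V_L·cosφ) = 114847 / (1.732 × 400 × 0.917) = 181 A

181 A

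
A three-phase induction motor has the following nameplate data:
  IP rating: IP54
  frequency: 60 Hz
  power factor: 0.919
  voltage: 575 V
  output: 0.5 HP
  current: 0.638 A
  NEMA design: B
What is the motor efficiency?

63.9 %

P_out = 0.5 × 746 = 373 W
P_in = √3·V_L·I_L·cosφ = 1.732 × 575 × 0.638 × 0.919 = 584 W
η = P_out / P_in = 373 / 584 = 0.639 = 63.9%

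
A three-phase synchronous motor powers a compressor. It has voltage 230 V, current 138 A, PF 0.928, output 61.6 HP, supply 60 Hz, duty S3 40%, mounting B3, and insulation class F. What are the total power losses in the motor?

5.06 kW

P_in = √3·V·I·cosφ = 1.732×230×138×0.928 = 51016 W
P_out = 61.6×746 = 45954 W
Losses = P_in − P_out = 51016 − 45954 = 5062 W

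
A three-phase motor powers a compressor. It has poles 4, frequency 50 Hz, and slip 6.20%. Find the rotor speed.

n_s = 120f/p = 120×50/4 = 1500 rpm
n = n_s(1 − s) = 1500 × (1 − 0.062) = 1407 rpm

1407 rpm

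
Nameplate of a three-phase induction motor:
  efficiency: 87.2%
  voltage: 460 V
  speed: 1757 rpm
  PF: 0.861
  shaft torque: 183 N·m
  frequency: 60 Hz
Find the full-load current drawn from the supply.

ω = 2π×1757/60 = 184 rad/s; P_out = τω = 183 × 184 = 33672 W
P_in = P_out / η = 33672 / 0.872 = 38615 W
I_L = P_in / (√3·V_L·cosφ) = 38615 / (1.732 × 460 × 0.861) = 56.3 A

56.3 A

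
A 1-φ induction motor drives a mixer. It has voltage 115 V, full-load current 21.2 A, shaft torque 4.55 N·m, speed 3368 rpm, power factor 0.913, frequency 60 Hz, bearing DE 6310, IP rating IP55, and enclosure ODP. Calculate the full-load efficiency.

72.1 %

ω = 2π × 3368/60 = 352.7 rad/s; P_out = τω = 4.55 × 352.7 = 1605 W
P_in = V·I·cosφ = 115 × 21.2 × 0.913 = 2226 W
η = P_out / P_in = 1605 / 2226 = 0.721 = 72.1%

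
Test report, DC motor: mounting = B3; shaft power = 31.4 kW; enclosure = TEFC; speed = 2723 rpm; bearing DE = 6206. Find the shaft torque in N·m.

110 N·m

ω = 2π × 2723/60 = 285.2 rad/s
τ = P/ω = 31400/285.2 = 110 N·m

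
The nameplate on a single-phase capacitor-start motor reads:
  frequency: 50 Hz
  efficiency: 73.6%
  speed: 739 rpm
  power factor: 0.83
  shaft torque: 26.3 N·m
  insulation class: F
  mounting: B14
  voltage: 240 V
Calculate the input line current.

13.9 A

ω = 2π×739/60 = 77.39 rad/s; P_out = τω = 26.3 × 77.39 = 2035 W
P_in = P_out / η = 2035 / 0.736 = 2765 W
I = P_in / (V·cosφ) = 2765 / (240 × 0.83) = 13.9 A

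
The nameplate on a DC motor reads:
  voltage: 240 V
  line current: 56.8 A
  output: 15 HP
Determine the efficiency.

82.1 %

P_out = 15 × 746 = 11190 W
P_in = V·I = 240 × 56.8 = 13632 W
η = P_out / P_in = 11190 / 13632 = 0.821 = 82.1%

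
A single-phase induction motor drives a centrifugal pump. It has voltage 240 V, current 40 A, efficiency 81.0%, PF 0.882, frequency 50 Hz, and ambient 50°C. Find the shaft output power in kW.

P_in = V·I·cosφ = 240 × 40 × 0.882 = 8467 W
P_out = η·P_in = 0.81 × 8467 = 6858 W

6.86 kW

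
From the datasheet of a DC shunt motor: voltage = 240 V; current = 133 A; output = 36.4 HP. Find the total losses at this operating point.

P_in = V·I = 240×133 = 31920 W
P_out = 36.4×746 = 27154 W
Losses = P_in − P_out = 31920 − 27154 = 4766 W

4.77 kW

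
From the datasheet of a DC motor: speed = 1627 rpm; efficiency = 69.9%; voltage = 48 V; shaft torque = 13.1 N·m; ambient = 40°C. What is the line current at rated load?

66.5 A

ω = 2π×1627/60 = 170.4 rad/s; P_out = τω = 13.1 × 170.4 = 2232 W
P_in = P_out / η = 2232 / 0.699 = 3193 W
I = P_in / V = 3193 / 48 = 66.5 A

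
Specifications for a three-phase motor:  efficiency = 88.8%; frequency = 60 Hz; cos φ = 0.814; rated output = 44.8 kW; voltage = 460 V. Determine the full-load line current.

P_out = 44.8 kW = 44800 W
P_in = P_out / η = 44800 / 0.888 = 50450 W
I_L = P_in / (√3·V_L·cosφ) = 50450 / (1.732 × 460 × 0.814) = 77.8 A

77.8 A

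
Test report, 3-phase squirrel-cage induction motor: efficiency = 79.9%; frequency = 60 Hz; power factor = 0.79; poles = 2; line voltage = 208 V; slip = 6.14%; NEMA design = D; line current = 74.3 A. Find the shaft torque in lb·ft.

P_in = √3·V·I·cosφ = 1.732 × 208 × 74.3 × 0.79 = 21146 W
P_out = η·P_in = 0.799 × 21146 = 16896 W
n_s = 120×60/2 = 3600 rpm; n = 3600×(1−0.0614) = 3379 rpm
ω = 2π×3379/60 = 353.8 rad/s
τ = P_out/ω = 16896/353.8 = 47.76 N·m
In lb·ft: 47.76/1.356 = 35.2 lb·ft

35.2 lb·ft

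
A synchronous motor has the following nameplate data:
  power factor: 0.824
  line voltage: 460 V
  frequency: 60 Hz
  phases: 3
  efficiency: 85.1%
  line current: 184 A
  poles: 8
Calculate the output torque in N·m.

1090 N·m

P_in = √3·V·I·cosφ = 1.732 × 460 × 184 × 0.824 = 120795 W
P_out = η·P_in = 0.851 × 120795 = 102797 W
n = n_s = 120×60/8 = 900 rpm (synchronous)
ω = 2π×900/60 = 94.25 rad/s
τ = P_out/ω = 102797/94.25 = 1090 N·m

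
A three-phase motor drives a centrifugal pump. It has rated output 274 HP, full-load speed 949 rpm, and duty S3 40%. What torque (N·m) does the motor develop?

P_out = 274 × 746 = 204404 W
ω = 2π × 949/60 = 99.38 rad/s
τ = P_out/ω = 204404/99.38 = 2060 N·m

2060 N·m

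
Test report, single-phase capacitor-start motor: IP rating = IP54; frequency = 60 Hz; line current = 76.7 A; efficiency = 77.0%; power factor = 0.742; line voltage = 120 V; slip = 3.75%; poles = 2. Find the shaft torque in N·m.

P_in = V·I·cosφ = 120 × 76.7 × 0.742 = 6829 W
P_out = η·P_in = 0.77 × 6829 = 5258 W
n_s = 120×60/2 = 3600 rpm; n = 3600×(1−0.0375) = 3465 rpm
ω = 2π×3465/60 = 362.9 rad/s
τ = P_out/ω = 5258/362.9 = 14.5 N·m

14.5 N·m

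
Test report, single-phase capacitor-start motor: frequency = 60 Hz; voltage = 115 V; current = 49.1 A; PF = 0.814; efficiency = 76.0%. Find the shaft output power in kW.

3.49 kW

P_in = V·I·cosφ = 115 × 49.1 × 0.814 = 4596 W
P_out = η·P_in = 0.76 × 4596 = 3493 W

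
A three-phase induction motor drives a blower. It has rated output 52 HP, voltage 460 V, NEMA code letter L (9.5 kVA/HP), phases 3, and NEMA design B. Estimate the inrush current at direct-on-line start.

S_LR = 9.5 × 52 = 494 kVA
I_LR = S_LR/(√3·V_L) = 494000/(1.732×460) = 620 A

620 A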